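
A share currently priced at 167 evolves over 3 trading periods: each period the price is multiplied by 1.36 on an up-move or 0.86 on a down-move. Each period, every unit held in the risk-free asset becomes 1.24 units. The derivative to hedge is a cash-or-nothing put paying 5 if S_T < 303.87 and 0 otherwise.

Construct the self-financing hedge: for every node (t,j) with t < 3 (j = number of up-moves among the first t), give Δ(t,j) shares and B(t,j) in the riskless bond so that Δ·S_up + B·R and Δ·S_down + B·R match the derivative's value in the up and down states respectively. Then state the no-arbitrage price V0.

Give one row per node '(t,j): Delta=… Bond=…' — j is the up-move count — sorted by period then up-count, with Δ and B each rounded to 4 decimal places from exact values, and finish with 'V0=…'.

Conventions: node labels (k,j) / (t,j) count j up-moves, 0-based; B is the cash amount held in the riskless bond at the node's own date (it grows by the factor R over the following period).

(0,0): Delta=-0.0225 Bond=5.2278
(1,0): Delta=0.0000 Bond=3.2518
(1,1): Delta=-0.0270 Bond=7.5026
(2,0): Delta=0.0000 Bond=4.0323
(2,1): Delta=0.0000 Bond=4.0323
(2,2): Delta=-0.0324 Bond=10.9677
V0=1.4712

The replicating-portfolio and risk-neutral prices coincide; use p* = (1.24−0.86)/(1.36−0.86) = 0.7600 for the latter.
At maturity the claim pays: V(3,0)=5.0000, V(3,1)=5.0000, V(3,2)=5.0000, V(3,3)=0.0000
(2,0): S=123.5132. Δ = (V_up−V_dn)/(S_up−S_dn) = (5.0000−5.0000)/(167.9780−106.2214) = 0.0000. V = [p*·5.0000 + (1−p*)·5.0000]/1.24 = 4.0323. B = V − Δ·S = 4.0323.
(2,1): S=195.3232. Δ = (V_up−V_dn)/(S_up−S_dn) = (5.0000−5.0000)/(265.6396−167.9780) = 0.0000. V = [p*·5.0000 + (1−p*)·5.0000]/1.24 = 4.0323. B = V − Δ·S = 4.0323.
(2,2): S=308.8832. Δ = (V_up−V_dn)/(S_up−S_dn) = (0.0000−5.0000)/(420.0812−265.6396) = -0.0324. V = [p*·0.0000 + (1−p*)·5.0000]/1.24 = 0.9677. B = V − Δ·S = 10.9677.
(1,0): S=143.6200. Δ = (V_up−V_dn)/(S_up−S_dn) = (4.0323−4.0323)/(195.3232−123.5132) = 0.0000. V = [p*·4.0323 + (1−p*)·4.0323]/1.24 = 3.2518. B = V − Δ·S = 3.2518.
(1,1): S=227.1200. Δ = (V_up−V_dn)/(S_up−S_dn) = (0.9677−4.0323)/(308.8832−195.3232) = -0.0270. V = [p*·0.9677 + (1−p*)·4.0323]/1.24 = 1.3736. B = V − Δ·S = 7.5026.
(0,0): S=167.0000. Δ = (V_up−V_dn)/(S_up−S_dn) = (1.3736−3.2518)/(227.1200−143.6200) = -0.0225. V = [p*·1.3736 + (1−p*)·3.2518]/1.24 = 1.4712. B = V − Δ·S = 5.2278.
As a check, the time-0 holding Δ(0,0)·S0 + B(0,0) comes to 1.4712 — exactly V0.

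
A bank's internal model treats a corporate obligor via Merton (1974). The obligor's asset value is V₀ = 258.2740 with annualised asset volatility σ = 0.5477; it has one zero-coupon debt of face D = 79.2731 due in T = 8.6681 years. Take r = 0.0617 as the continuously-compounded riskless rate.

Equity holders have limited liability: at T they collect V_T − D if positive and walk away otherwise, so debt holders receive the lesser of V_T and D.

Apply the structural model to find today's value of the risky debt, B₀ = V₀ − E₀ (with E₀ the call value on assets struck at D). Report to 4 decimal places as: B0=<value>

Apply the equity-as-call identities (strike 79.2731, horizon 8.6681 years):
d₁ = [ln(V₀/D) + (r + σ²/2)T] / (σ√T)
   = [ln(258.2740/79.2731) + (0.0617 + 0.5·0.5477²)·8.6681] / (0.5477·√8.6681)
   = [1.181122 + 1.834930] / 1.612518 = 1.870398
d₂ = d₁ − σ√T = 1.870398 − 1.612518 = 0.257880
N(d₁) = 0.969286,  N(d₂) = 0.601750,  e^(−rT) = 0.585774
E₀ = V₀·N(d₁) − D·e^(−rT)·N(d₂)
   = 258.2740·0.969286 − 79.2731·0.585774·0.601750 = 222.398375
B₀ = V₀ − E₀ = 258.2740 − 222.398375 = 35.875625

B0=35.8756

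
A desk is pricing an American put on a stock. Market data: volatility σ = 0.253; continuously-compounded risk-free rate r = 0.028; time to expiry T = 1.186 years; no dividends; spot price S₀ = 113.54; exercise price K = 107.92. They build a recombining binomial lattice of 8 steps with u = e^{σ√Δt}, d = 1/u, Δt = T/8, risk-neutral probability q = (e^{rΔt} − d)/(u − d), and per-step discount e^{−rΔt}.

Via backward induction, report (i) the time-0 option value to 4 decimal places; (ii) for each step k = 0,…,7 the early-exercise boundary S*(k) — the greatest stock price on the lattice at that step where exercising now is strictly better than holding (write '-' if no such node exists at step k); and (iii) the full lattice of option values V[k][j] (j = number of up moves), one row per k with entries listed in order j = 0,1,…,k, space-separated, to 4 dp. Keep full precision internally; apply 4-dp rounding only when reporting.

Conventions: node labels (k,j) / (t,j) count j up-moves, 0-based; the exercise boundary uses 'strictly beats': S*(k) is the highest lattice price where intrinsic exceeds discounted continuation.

Δt=0.14825  u=1.10232  d=0.90718  q=0.49698  discount=0.99586
step 8 (expiry): payoffs max(K−S,0) = 55.8364 44.6333 31.0203 14.4791 0.0000 0.0000 0.0000 0.0000 0.0000
step 7: (k=7,j=0): S=57.4125, K−S=50.5075, hold=50.0604 ⇒ V=50.5075 exercise | (k=7,j=1): S=69.7620, K−S=38.1580, hold=37.7110 ⇒ V=38.1580 exercise | (k=7,j=2): S=84.7678, K−S=23.1522, hold=22.7052 ⇒ V=23.1522 exercise | (k=7,j=3): S=103.0013, K−S=4.9187, hold=7.2531 ⇒ V=7.2531 continue | (k=7,j=4): S=125.1569, K−S=0.0000, hold=0.0000 ⇒ V=0.0000 continue | (k=7,j=5): S=152.0782, K−S=0.0000, hold=0.0000 ⇒ V=0.0000 continue | (k=7,j=6): S=184.7902, K−S=0.0000, hold=0.0000 ⇒ V=0.0000 continue | (k=7,j=7): S=224.5386, K−S=0.0000, hold=0.0000 ⇒ V=0.0000 continue  boundary S*=84.7678
step 6: (k=6,j=0): S=63.2867, K−S=44.6333, hold=44.1862 ⇒ V=44.6333 exercise | (k=6,j=1): S=76.8997, K−S=31.0203, hold=30.5732 ⇒ V=31.0203 exercise | (k=6,j=2): S=93.4409, K−S=14.4791, hold=15.1875 ⇒ V=15.1875 continue | (k=6,j=3): S=113.5400, K−S=0.0000, hold=3.6333 ⇒ V=3.6333 continue | (k=6,j=4): S=137.9625, K−S=0.0000, hold=0.0000 ⇒ V=0.0000 continue | (k=6,j=5): S=167.6382, K−S=0.0000, hold=0.0000 ⇒ V=0.0000 continue | (k=6,j=6): S=203.6972, K−S=0.0000, hold=0.0000 ⇒ V=0.0000 continue  boundary S*=76.8997
step 5: (k=5,j=0): S=69.7620, K−S=38.1580, hold=37.7110 ⇒ V=38.1580 exercise | (k=5,j=1): S=84.7678, K−S=23.1522, hold=23.0557 ⇒ V=23.1522 exercise | (k=5,j=2): S=103.0013, K−S=4.9187, hold=9.4061 ⇒ V=9.4061 continue | (k=5,j=3): S=125.1569, K−S=0.0000, hold=1.8200 ⇒ V=1.8200 continue | (k=5,j=4): S=152.0782, K−S=0.0000, hold=0.0000 ⇒ V=0.0000 continue | (k=5,j=5): S=184.7902, K−S=0.0000, hold=0.0000 ⇒ V=0.0000 continue  boundary S*=84.7678
step 4: (k=4,j=0): S=76.8997, K−S=31.0203, hold=30.5732 ⇒ V=31.0203 exercise | (k=4,j=1): S=93.4409, K−S=14.4791, hold=16.2530 ⇒ V=16.2530 continue | (k=4,j=2): S=113.5400, K−S=0.0000, hold=5.6126 ⇒ V=5.6126 continue | (k=4,j=3): S=137.9625, K−S=0.0000, hold=0.9117 ⇒ V=0.9117 continue | (k=4,j=4): S=167.6382, K−S=0.0000, hold=0.0000 ⇒ V=0.0000 continue  boundary S*=76.8997
step 3: (k=3,j=0): S=84.7678, K−S=23.1522, hold=23.5831 ⇒ V=23.5831 continue | (k=3,j=1): S=103.0013, K−S=4.9187, hold=10.9195 ⇒ V=10.9195 continue | (k=3,j=2): S=125.1569, K−S=0.0000, hold=3.2628 ⇒ V=3.2628 continue | (k=3,j=3): S=152.0782, K−S=0.0000, hold=0.4567 ⇒ V=0.4567 continue  boundary S*=-
step 2: (k=2,j=0): S=93.4409, K−S=14.4791, hold=17.2179 ⇒ V=17.2179 continue | (k=2,j=1): S=113.5400, K−S=0.0000, hold=7.0848 ⇒ V=7.0848 continue | (k=2,j=2): S=137.9625, K−S=0.0000, hold=1.8605 ⇒ V=1.8605 continue  boundary S*=-
step 1: (k=1,j=0): S=103.0013, K−S=4.9187, hold=12.1315 ⇒ V=12.1315 continue | (k=1,j=1): S=125.1569, K−S=0.0000, hold=4.4698 ⇒ V=4.4698 continue  boundary S*=-
step 0: (k=0,j=0): S=113.5400, K−S=0.0000, hold=8.2893 ⇒ V=8.2893 continue  boundary S*=-

price = 8.2893
boundary = - - - - 76.8997 84.7678 76.8997 84.7678
tree:
8.2893
12.1315 4.4698
17.2179 7.0848 1.8605
23.5831 10.9195 3.2628 0.4567
31.0203 16.2530 5.6126 0.9117 0.0000
38.1580 23.1522 9.4061 1.8200 0.0000 0.0000
44.6333 31.0203 15.1875 3.6333 0.0000 0.0000 0.0000
50.5075 38.1580 23.1522 7.2531 0.0000 0.0000 0.0000 0.0000
55.8364 44.6333 31.0203 14.4791 0.0000 0.0000 0.0000 0.0000 0.0000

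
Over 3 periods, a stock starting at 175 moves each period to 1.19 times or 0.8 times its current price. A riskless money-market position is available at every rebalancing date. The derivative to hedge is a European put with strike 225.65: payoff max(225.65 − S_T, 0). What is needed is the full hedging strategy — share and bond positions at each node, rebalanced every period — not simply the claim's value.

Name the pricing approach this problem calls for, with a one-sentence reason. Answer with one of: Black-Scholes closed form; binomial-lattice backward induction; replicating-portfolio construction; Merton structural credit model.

framework: replicating-portfolio construction

Key observation: the mandate to exhibit the hedge at every date and state singles out the replicating-portfolio construction on the 3-period tree with factors 1.19 and 0.8 from 175.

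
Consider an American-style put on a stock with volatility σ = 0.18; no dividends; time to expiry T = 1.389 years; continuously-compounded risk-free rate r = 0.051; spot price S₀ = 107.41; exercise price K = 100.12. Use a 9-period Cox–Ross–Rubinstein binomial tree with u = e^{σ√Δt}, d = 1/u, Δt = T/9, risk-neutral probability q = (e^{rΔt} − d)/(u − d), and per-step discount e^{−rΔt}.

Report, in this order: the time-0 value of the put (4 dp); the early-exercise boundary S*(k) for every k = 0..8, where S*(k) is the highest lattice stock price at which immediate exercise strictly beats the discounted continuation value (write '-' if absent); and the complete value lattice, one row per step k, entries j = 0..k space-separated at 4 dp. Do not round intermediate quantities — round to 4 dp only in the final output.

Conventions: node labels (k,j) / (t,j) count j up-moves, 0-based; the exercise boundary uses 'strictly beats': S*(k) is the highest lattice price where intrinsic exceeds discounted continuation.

price = 3.4935
boundary = - - - - 80.9474 86.8787 80.9474 86.8787 93.2446
tree:
3.4935
5.6269 1.7139
8.7931 2.9923 0.6420
13.2593 5.0893 1.2365 0.1412
19.1726 8.3792 2.3406 0.3072 0.0009
24.6990 13.2413 4.3296 0.6681 0.0019 0.0000
29.8481 19.1726 7.7552 1.4533 0.0041 0.0000 0.0000
34.6456 24.6990 13.2413 3.1610 0.0090 0.0000 0.0000 0.0000
39.1156 29.8481 19.1726 6.8754 0.0197 0.0000 0.0000 0.0000 0.0000
43.2805 34.6456 24.6990 13.2413 0.0430 0.0000 0.0000 0.0000 0.0000 0.0000

Δt=0.15433, u=1.07327, d=0.93173, q=0.53816, disc=e^(-rΔt)=0.99216
k=9 terminal: V=max(K-S,0) → 43.2805 34.6456 24.6990 13.2413 0.0430 0.0000 0.0000 0.0000 0.0000 0.0000
k=8: j=0 S=61.0044 intr=39.1156 cont=38.3307 V=39.1156[EX]; j=1 S=70.2719 intr=29.8481 cont=29.0631 V=29.8481[EX]; j=2 S=80.9474 intr=19.1726 cont=18.3877 V=19.1726[EX]; j=3 S=93.2446 intr=6.8754 cont=6.0904 V=6.8754[EX]; j=4 S=107.4100 intr=0.0000 cont=0.0197 V=0.0197[hold]; j=5 S=123.7273 intr=0.0000 cont=0.0000 V=0.0000[hold]; j=6 S=142.5236 intr=0.0000 cont=0.0000 V=0.0000[hold]; j=7 S=164.1752 intr=0.0000 cont=0.0000 V=0.0000[hold]; j=8 S=189.1161 intr=0.0000 cont=0.0000 V=0.0000[hold]  S*(8)=93.2446
k=7: j=0 S=65.4744 intr=34.6456 cont=33.8607 V=34.6456[EX]; j=1 S=75.4210 intr=24.6990 cont=23.9140 V=24.6990[EX]; j=2 S=86.8787 intr=13.2413 cont=12.4564 V=13.2413[EX]; j=3 S=100.0770 intr=0.0430 cont=3.1610 V=3.1610[hold]; j=4 S=115.2803 intr=0.0000 cont=0.0090 V=0.0090[hold]; j=5 S=132.7933 intr=0.0000 cont=0.0000 V=0.0000[hold]; j=6 S=152.9668 intr=0.0000 cont=0.0000 V=0.0000[hold]; j=7 S=176.2050 intr=0.0000 cont=0.0000 V=0.0000[hold]  S*(7)=86.8787
k=6: j=0 S=70.2719 intr=29.8481 cont=29.0631 V=29.8481[EX]; j=1 S=80.9474 intr=19.1726 cont=18.3877 V=19.1726[EX]; j=2 S=93.2446 intr=6.8754 cont=7.7552 V=7.7552[hold]; j=3 S=107.4100 intr=0.0000 cont=1.4533 V=1.4533[hold]; j=4 S=123.7273 intr=0.0000 cont=0.0041 V=0.0041[hold]; j=5 S=142.5236 intr=0.0000 cont=0.0000 V=0.0000[hold]; j=6 S=164.1752 intr=0.0000 cont=0.0000 V=0.0000[hold]  S*(6)=80.9474
k=5: j=0 S=75.4210 intr=24.6990 cont=23.9140 V=24.6990[EX]; j=1 S=86.8787 intr=13.2413 cont=12.9261 V=13.2413[EX]; j=2 S=100.0770 intr=0.0430 cont=4.3296 V=4.3296[hold]; j=3 S=115.2803 intr=0.0000 cont=0.6681 V=0.6681[hold]; j=4 S=132.7933 intr=0.0000 cont=0.0019 V=0.0019[hold]; j=5 S=152.9668 intr=0.0000 cont=0.0000 V=0.0000[hold]  S*(5)=86.8787
k=4: j=0 S=80.9474 intr=19.1726 cont=18.3877 V=19.1726[EX]; j=1 S=93.2446 intr=6.8754 cont=8.3792 V=8.3792[hold]; j=2 S=107.4100 intr=0.0000 cont=2.3406 V=2.3406[hold]; j=3 S=123.7273 intr=0.0000 cont=0.3072 V=0.3072[hold]; j=4 S=142.5236 intr=0.0000 cont=0.0009 V=0.0009[hold]  S*(4)=80.9474
k=3: j=0 S=86.8787 intr=13.2413 cont=13.2593 V=13.2593[hold]; j=1 S=100.0770 intr=0.0430 cont=5.0893 V=5.0893[hold]; j=2 S=115.2803 intr=0.0000 cont=1.2365 V=1.2365[hold]; j=3 S=132.7933 intr=0.0000 cont=0.1412 V=0.1412[hold]  S*(3)=-
k=2: j=0 S=93.2446 intr=6.8754 cont=8.7931 V=8.7931[hold]; j=1 S=107.4100 intr=0.0000 cont=2.9923 V=2.9923[hold]; j=2 S=123.7273 intr=0.0000 cont=0.6420 V=0.6420[hold]  S*(2)=-
k=1: j=0 S=100.0770 intr=0.0430 cont=5.6269 V=5.6269[hold]; j=1 S=115.2803 intr=0.0000 cont=1.7139 V=1.7139[hold]  S*(1)=-
k=0: j=0 S=107.4100 intr=0.0000 cont=3.4935 V=3.4935[hold]  S*(0)=-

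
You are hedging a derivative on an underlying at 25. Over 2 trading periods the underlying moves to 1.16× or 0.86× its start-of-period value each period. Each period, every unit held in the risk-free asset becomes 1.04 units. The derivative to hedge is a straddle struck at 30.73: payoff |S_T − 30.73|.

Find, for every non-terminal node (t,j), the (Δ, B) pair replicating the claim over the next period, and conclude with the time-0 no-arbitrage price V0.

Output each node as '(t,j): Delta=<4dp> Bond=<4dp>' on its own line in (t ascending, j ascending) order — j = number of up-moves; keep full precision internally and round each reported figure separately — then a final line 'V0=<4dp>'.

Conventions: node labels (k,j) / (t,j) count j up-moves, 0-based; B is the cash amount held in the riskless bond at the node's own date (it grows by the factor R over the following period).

The replicating-portfolio and risk-neutral prices coincide; use p* = (1.04−0.86)/(1.16−0.86) = 0.6000 for the latter.
Expiry values: V(2,0)=12.2400, V(2,1)=5.7900, V(2,2)=2.9100
  t=1,j=0: stock 21.5000 → up 24.9400 (V=5.7900), down 18.4900 (V=12.2400). Price 8.0481; hedge Δ=-1.0000, bond B=29.5481.
  t=1,j=1: stock 29.0000 → up 33.6400 (V=2.9100), down 24.9400 (V=5.7900). Price 3.9058; hedge Δ=-0.3310, bond B=13.5058.
  t=0,j=0: stock 25.0000 → up 29.0000 (V=3.9058), down 21.5000 (V=8.0481). Price 5.3487; hedge Δ=-0.5523, bond B=19.1564.
Verification: the root portfolio costs Δ(0,0)·S0 + B(0,0) = 5.3487, matching V0.

(0,0): Delta=-0.5523 Bond=19.1564
(1,0): Delta=-1.0000 Bond=29.5481
(1,1): Delta=-0.3310 Bond=13.5058
V0=5.3487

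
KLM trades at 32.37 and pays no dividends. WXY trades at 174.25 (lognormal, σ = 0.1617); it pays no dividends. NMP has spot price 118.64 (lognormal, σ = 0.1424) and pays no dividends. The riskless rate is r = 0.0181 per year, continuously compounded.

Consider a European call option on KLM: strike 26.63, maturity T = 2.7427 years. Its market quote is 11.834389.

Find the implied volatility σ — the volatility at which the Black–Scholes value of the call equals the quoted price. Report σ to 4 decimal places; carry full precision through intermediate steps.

sigma = 0.4207

At σ = 0.4207 the Black–Scholes value reproduces the quote:
σ√T = 0.4207·√2.7427 = 0.696725
d₁ = (ln(S/K) + (r+σ²/2)T) / (σ√T) = (ln(32.37/26.63) + (0.0181+0.4207²/2)·2.7427) / 0.696725 = (0.195194 + 0.292356) / 0.696725 = 0.699773
d₂ = d₁ − σ√T = 0.699773 − 0.696725 = 0.003048
e^{−rT} = 0.951569
N(d₁) = 0.757965,  N(d₂) = 0.501216
V = S·N(d₁) − K·e^{−rT}·N(d₂) = 24.535343 − 12.700953 = 11.834389 (equal to the quote); since ∂V/∂σ > 0 for all σ, the implied volatility is unique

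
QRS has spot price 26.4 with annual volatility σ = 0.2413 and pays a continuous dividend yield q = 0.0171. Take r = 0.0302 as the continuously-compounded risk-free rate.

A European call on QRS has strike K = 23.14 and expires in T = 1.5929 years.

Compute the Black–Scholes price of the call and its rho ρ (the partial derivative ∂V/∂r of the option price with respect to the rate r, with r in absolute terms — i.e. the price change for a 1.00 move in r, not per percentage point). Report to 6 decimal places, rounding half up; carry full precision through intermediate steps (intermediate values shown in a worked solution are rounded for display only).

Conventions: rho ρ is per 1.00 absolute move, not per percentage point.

price = 5.059895
ρ = 22.358091

σ√T = 0.2413·√1.5929 = 0.304545
d₁ = (ln(S/K) + (r−q+σ²/2)T) / (σ√T) = (ln(26.4/23.14) + (0.0302−0.0171+0.2413²/2)·1.5929) / 0.304545 = (0.131801 + 0.067241) / 0.304545 = 0.653572
d₂ = d₁ − σ√T = 0.653572 − 0.304545 = 0.349027
e^{−rT} = 0.953033
e^{−qT} = 0.973129
N(d₁) = 0.743306,  N(d₂) = 0.636465
Call price V = S·e^{−qT}·N(d₁) − K·e^{−rT}·N(d₂) = 19.095987 − 14.036092 = 5.059895
ρ = K·T·e^{−rT}·N(d₂) = 22.358091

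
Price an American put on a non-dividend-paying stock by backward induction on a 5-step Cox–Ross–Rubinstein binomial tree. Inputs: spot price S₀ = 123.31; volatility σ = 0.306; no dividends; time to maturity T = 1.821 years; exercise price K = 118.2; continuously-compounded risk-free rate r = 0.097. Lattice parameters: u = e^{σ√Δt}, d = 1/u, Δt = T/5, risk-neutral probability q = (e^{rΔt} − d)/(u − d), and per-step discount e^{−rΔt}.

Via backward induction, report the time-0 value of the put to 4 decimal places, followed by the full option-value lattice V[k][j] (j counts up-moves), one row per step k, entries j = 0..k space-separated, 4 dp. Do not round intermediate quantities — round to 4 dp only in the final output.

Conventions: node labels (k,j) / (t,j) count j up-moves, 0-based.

price = 10.8651
tree:
10.8651
19.2595 4.7278
32.9690 9.3350 1.2787
47.3406 17.9119 2.9489 0.0000
59.2889 32.9690 6.8005 0.0000 0.0000
69.2224 47.3406 15.6825 0.0000 0.0000 0.0000

Δt=0.36420, u=1.20282, d=0.83138, q=0.55077, disc=e^(-rΔt)=0.96529
k=5 terminal: V=max(K-S,0) → 69.2224 47.3406 15.6825 0.0000 0.0000 0.0000
k=4: j=0 S=58.9111 intr=59.2889 cont=55.1861 V=59.2889[EX]; j=1 S=85.2310 intr=32.9690 cont=28.8662 V=32.9690[EX]; j=2 S=123.3100 intr=0.0000 cont=6.8005 V=6.8005[hold]; j=3 S=178.4016 intr=0.0000 cont=0.0000 V=0.0000[hold]; j=4 S=258.1067 intr=0.0000 cont=0.0000 V=0.0000[hold]
k=3: j=0 S=70.8594 intr=47.3406 cont=43.2378 V=47.3406[EX]; j=1 S=102.5175 intr=15.6825 cont=17.9119 V=17.9119[hold]; j=2 S=148.3196 intr=0.0000 cont=2.9489 V=2.9489[hold]; j=3 S=214.5848 intr=0.0000 cont=0.0000 V=0.0000[hold]
k=2: j=0 S=85.2310 intr=32.9690 cont=30.0515 V=32.9690[EX]; j=1 S=123.3100 intr=0.0000 cont=9.3350 V=9.3350[hold]; j=2 S=178.4016 intr=0.0000 cont=1.2787 V=1.2787[hold]
k=1: j=0 S=102.5175 intr=15.6825 cont=19.2595 V=19.2595[hold]; j=1 S=148.3196 intr=0.0000 cont=4.7278 V=4.7278[hold]
k=0: j=0 S=123.3100 intr=0.0000 cont=10.8651 V=10.8651[hold]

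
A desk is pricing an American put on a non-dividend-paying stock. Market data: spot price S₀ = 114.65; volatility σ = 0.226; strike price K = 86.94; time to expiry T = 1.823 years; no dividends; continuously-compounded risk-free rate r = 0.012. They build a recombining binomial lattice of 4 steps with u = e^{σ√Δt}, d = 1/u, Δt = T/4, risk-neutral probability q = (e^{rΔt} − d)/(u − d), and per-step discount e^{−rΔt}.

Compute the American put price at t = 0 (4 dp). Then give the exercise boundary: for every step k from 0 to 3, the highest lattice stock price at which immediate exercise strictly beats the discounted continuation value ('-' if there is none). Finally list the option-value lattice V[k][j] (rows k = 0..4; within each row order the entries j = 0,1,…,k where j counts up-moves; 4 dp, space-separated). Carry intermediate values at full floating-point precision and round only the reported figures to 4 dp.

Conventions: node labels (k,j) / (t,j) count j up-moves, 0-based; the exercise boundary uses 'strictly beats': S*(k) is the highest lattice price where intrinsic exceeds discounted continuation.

Δt=0.45575, u=1.16483, d=0.85850, q=0.47983, disc=e^(-rΔt)=0.99455
k=4 terminal: V=max(K-S,0) → 24.6625 2.4408 0.0000 0.0000 0.0000
k=3: j=0 S=72.5424 intr=14.3976 cont=13.9234 V=14.3976[EX]; j=1 S=98.4268 intr=0.0000 cont=1.2627 V=1.2627[hold]; j=2 S=133.5472 intr=0.0000 cont=0.0000 V=0.0000[hold]; j=3 S=181.1992 intr=0.0000 cont=0.0000 V=0.0000[hold]  S*(3)=72.5424
k=2: j=0 S=84.4992 intr=2.4408 cont=8.0509 V=8.0509[hold]; j=1 S=114.6500 intr=0.0000 cont=0.6532 V=0.6532[hold]; j=2 S=155.5591 intr=0.0000 cont=0.0000 V=0.0000[hold]  S*(2)=-
k=1: j=0 S=98.4268 intr=0.0000 cont=4.4767 V=4.4767[hold]; j=1 S=133.5472 intr=0.0000 cont=0.3379 V=0.3379[hold]  S*(1)=-
k=0: j=0 S=114.6500 intr=0.0000 cont=2.4772 V=2.4772[hold]  S*(0)=-

price = 2.4772
boundary = - - - 72.5424
tree:
2.4772
4.4767 0.3379
8.0509 0.6532 0.0000
14.3976 1.2627 0.0000 0.0000
24.6625 2.4408 0.0000 0.0000 0.0000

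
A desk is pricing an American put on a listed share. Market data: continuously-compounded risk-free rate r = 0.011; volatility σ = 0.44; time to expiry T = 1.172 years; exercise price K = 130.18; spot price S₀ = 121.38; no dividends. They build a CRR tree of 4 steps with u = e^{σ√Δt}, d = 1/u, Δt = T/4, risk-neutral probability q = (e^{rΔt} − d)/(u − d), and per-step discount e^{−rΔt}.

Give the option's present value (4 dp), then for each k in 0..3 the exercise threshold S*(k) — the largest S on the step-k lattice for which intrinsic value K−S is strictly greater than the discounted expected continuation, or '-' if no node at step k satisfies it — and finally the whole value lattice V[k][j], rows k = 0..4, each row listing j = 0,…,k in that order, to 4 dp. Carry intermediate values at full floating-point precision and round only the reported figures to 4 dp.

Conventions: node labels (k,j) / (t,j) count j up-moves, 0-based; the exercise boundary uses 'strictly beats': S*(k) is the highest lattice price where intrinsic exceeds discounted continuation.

price = 27.5576
boundary = - - 75.3834 95.6558
tree:
27.5576
39.6254 12.8541
54.7966 21.1766 2.6695
70.7727 34.5242 4.8468 0.0000
83.3630 54.7966 8.8000 0.0000 0.0000

Δt=0.29300  u=1.26892  d=0.78807  q=0.44745  discount=0.99678
step 4 (expiry): payoffs max(K−S,0) = 83.3630 54.7966 8.8000 0.0000 0.0000
step 3: (k=3,j=0): S=59.4073, K−S=70.7727, hold=70.3538 ⇒ V=70.7727 exercise | (k=3,j=1): S=95.6558, K−S=34.5242, hold=34.1053 ⇒ V=34.5242 exercise | (k=3,j=2): S=154.0221, K−S=0.0000, hold=4.8468 ⇒ V=4.8468 continue | (k=3,j=3): S=248.0016, K−S=0.0000, hold=0.0000 ⇒ V=0.0000 continue  boundary S*=95.6558
step 2: (k=2,j=0): S=75.3834, K−S=54.7966, hold=54.3777 ⇒ V=54.7966 exercise | (k=2,j=1): S=121.3800, K−S=8.8000, hold=21.1766 ⇒ V=21.1766 continue | (k=2,j=2): S=195.4424, K−S=0.0000, hold=2.6695 ⇒ V=2.6695 continue  boundary S*=75.3834
step 1: (k=1,j=0): S=95.6558, K−S=34.5242, hold=39.6254 ⇒ V=39.6254 continue | (k=1,j=1): S=154.0221, K−S=0.0000, hold=12.8541 ⇒ V=12.8541 continue  boundary S*=-
step 0: (k=0,j=0): S=121.3800, K−S=8.8000, hold=27.5576 ⇒ V=27.5576 continue  boundary S*=-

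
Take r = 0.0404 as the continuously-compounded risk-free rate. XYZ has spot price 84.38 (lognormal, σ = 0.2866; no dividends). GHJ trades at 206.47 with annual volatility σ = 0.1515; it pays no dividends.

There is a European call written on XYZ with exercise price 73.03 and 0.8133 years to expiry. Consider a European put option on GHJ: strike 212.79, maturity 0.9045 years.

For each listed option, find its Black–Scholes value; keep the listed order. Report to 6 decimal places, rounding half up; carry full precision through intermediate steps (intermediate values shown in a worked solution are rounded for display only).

[XYZ call K=73.03]
σ√T = 0.2866·√0.8133 = 0.258465
d₁ = (ln(S/K) + (r+σ²/2)T) / (σ√T) = (ln(84.38/73.03) + (0.0404+0.2866²/2)·0.8133) / 0.258465 = (0.144460 + 0.066259) / 0.258465 = 0.815273
d₂ = d₁ − σ√T = 0.815273 − 0.258465 = 0.556808
e^{−rT} = 0.967677
N(d₁) = 0.792542,  N(d₂) = 0.711171
price = S·N(d₁) − K·e^{−rT}·N(d₂) = 66.874692 − 50.258026 = 16.616666
[GHJ put K=212.79]
σ√T = 0.1515·√0.9045 = 0.144084
d₁ = (ln(S/K) + (r+σ²/2)T) / (σ√T) = (ln(206.47/212.79) + (0.0404+0.1515²/2)·0.9045) / 0.144084 = (-0.030151 + 0.046922) / 0.144084 = 0.116399
d₂ = d₁ − σ√T = 0.116399 − 0.144084 = -0.027685
e^{−rT} = 0.964118
N(−d₁) = 0.453668,  N(−d₂) = 0.511043
price = K·e^{−rT}·N(−d₂) − S·N(−d₁) = 104.842909 − 93.668845 = 11.174064

price(XYZ call K=73.03) = 16.616666
price(GHJ put K=212.79) = 11.174064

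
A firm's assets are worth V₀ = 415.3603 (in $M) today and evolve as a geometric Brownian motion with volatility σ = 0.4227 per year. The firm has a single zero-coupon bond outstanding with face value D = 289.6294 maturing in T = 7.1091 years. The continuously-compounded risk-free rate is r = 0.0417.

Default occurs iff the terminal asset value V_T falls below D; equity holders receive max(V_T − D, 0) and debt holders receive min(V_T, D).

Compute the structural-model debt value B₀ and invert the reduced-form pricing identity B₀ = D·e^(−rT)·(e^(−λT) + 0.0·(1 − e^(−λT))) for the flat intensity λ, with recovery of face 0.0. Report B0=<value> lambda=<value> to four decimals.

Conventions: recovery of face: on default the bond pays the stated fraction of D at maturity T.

Apply the equity-as-call identities (strike 289.6294, horizon 7.1091 years):
d₁ = [ln(V₀/D) + (r + σ²/2)T] / (σ√T)
   = [ln(415.3603/289.6294) + (0.0417 + 0.5·0.4227²)·7.1091] / (0.4227·√7.1091)
   = [0.360544 + 0.931560] / 1.127041 = 1.146457
d₂ = d₁ − σ√T = 1.146457 − 1.127041 = 0.019417
N(d₁) = 0.874197,  N(d₂) = 0.507746,  e^(−rT) = 0.743453
E₀ = V₀·N(d₁) − D·e^(−rT)·N(d₂)
   = 415.3603·0.874197 − 289.6294·0.743453·0.507746 = 253.775939
B₀ = V₀ − E₀ = 415.3603 − 253.775939 = 161.584361
e^(−λT) = (B₀·e^(rT)/D − 0)/(1 − 0) = (161.5844·1.345075/289.6294 − 0)/1 = 0.75041785
λ = −ln(0.75041785)/7.1091 = 0.040388

B0=161.5844 lambda=0.0404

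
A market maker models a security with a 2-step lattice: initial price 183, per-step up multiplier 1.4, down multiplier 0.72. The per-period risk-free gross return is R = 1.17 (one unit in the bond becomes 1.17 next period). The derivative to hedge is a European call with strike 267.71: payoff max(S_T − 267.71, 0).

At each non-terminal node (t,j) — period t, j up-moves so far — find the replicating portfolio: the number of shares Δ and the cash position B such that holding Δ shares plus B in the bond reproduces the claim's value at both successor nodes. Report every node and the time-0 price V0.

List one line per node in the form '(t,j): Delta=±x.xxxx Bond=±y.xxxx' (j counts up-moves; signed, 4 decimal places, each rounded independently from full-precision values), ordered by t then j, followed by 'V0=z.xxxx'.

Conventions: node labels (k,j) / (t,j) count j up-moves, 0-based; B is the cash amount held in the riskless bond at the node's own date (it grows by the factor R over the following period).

(0,0): Delta=0.4135 Bond=-46.5644
(1,0): Delta=0.0000 Bond=0.0000
(1,1): Delta=0.5222 Bond=-82.3258
V0=29.1027

Under the risk-neutral measure, an up-move has probability p* = (R−d)/(u−d) = 0.6618 and values discount at R = 1.17.
Terminal payoffs: V(2,0)=0.0000, V(2,1)=0.0000, V(2,2)=90.9700
Node (1,0) S=131.7600: V=(p*·0.0000+(1−p*)·0.0000)/1.17=0.0000; Δ=(0.0000−0.0000)/(184.4640−94.8672)=0.0000; B=V−Δ·S=0.0000
Node (1,1) S=256.2000: V=(p*·90.9700+(1−p*)·0.0000)/1.17=51.4536; Δ=(90.9700−0.0000)/(358.6800−184.4640)=0.5222; B=V−Δ·S=-82.3258
Node (0,0) S=183.0000: V=(p*·51.4536+(1−p*)·0.0000)/1.17=29.1027; Δ=(51.4536−0.0000)/(256.2000−131.7600)=0.4135; B=V−Δ·S=-46.5644
Sanity check at the root: Δ(0,0)·S0 + B(0,0) reproduces V0 = 29.1027.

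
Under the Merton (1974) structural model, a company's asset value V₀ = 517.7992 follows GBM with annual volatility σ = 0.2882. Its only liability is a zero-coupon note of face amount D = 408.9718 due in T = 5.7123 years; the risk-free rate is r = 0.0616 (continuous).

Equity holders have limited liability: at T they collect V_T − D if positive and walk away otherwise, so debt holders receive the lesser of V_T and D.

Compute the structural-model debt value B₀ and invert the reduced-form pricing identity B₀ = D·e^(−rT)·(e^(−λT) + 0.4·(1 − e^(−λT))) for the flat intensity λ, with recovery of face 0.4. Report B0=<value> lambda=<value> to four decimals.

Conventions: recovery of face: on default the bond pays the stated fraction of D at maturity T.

B0=259.6168 lambda=0.0310

Apply the equity-as-call identities (strike 408.9718, horizon 5.7123 years):
d₁ = [ln(V₀/D) + (r + σ²/2)T] / (σ√T)
   = [ln(517.7992/408.9718) + (0.0616 + 0.5·0.2882²)·5.7123] / (0.2882·√5.7123)
   = [0.235941 + 0.589107] / 0.688810 = 1.197788
d₂ = d₁ − σ√T = 1.197788 − 0.688810 = 0.508978
N(d₁) = 0.884500,  N(d₂) = 0.694616,  e^(−rT) = 0.703366
E₀ = V₀·N(d₁) − D·e^(−rT)·N(d₂)
   = 517.7992·0.884500 − 408.9718·0.703366·0.694616 = 258.182361
B₀ = V₀ − E₀ = 517.7992 − 258.182361 = 259.616839
e^(−λT) = (B₀·e^(rT)/D − 0.4)/(1 − 0.4) = (259.6168·1.421735/408.9718 − 0.4)/0.6 = 0.83753725
λ = −ln(0.83753725)/5.7123 = 0.031036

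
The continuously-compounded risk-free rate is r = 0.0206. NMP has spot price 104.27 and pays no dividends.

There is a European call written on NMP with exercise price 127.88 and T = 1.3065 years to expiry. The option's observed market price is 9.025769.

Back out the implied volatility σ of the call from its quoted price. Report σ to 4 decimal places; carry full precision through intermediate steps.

sigma = 0.3343

At σ = 0.3343 the Black–Scholes value reproduces the quote:
σ√T = 0.3343·√1.3065 = 0.382112
d₁ = (ln(S/K) + (r+σ²/2)T) / (σ√T) = (ln(104.27/127.88) + (0.0206+0.3343²/2)·1.3065) / 0.382112 = (-0.204109 + 0.099919) / 0.382112 = -0.272668
d₂ = d₁ − σ√T = -0.272668 − 0.382112 = -0.654780
e^{−rT} = 0.973445
N(d₁) = 0.392554,  N(d₂) = 0.256305
V = S·N(d₁) − K·e^{−rT}·N(d₂) = 40.931629 − 31.905860 = 9.025769 (the quoted price), and the Black–Scholes price is strictly increasing in σ, so σ is unique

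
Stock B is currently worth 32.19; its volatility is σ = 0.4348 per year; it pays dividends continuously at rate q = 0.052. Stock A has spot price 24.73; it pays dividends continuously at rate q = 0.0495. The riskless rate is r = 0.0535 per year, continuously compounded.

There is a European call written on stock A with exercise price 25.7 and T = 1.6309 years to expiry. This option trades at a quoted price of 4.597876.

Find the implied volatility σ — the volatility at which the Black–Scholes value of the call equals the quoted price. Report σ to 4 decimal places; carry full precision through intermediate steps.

At σ = 0.4251 the Black–Scholes value reproduces the quote:
σ√T = 0.4251·√1.6309 = 0.542881
d₁ = (ln(S/K) + (r−q+σ²/2)T) / (σ√T) = (ln(24.73/25.7) + (0.0535−0.0495+0.4251²/2)·1.6309) / 0.542881 = (-0.038474 + 0.153884) / 0.542881 = 0.212587
d₂ = d₁ − σ√T = 0.212587 − 0.542881 = -0.330294
e^{−rT} = 0.916445
e^{−qT} = 0.922443
N(d₁) = 0.584176,  N(d₂) = 0.370589
V = S·e^{−qT}·N(d₁) − K·e^{−rT}·N(d₂) = 13.326224 − 8.728348 = 4.597876 (the quoted price), and the Black–Scholes price is strictly increasing in σ, so σ is unique

sigma = 0.4251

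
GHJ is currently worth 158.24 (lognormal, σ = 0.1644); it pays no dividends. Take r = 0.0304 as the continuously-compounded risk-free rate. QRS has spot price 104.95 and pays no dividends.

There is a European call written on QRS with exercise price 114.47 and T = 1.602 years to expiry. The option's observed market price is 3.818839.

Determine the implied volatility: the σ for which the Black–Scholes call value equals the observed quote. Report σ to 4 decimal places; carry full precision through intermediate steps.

sigma = 0.1042

At σ = 0.1042 the Black–Scholes value reproduces the quote:
σ√T = 0.1042·√1.602 = 0.131886
d₁ = (ln(S/K) + (r+σ²/2)T) / (σ√T) = (ln(104.95/114.47) + (0.0304+0.1042²/2)·1.602) / 0.131886 = (-0.086829 + 0.057398) / 0.131886 = -0.223154
d₂ = d₁ − σ√T = -0.223154 − 0.131886 = -0.355041
e^{−rT} = 0.952466
N(d₁) = 0.411708,  N(d₂) = 0.361280
V = S·N(d₁) − K·e^{−rT}·N(d₂) = 43.208719 − 39.389880 = 3.818839 (the observed quote) — the price is monotone increasing in volatility, hence this σ is the only solution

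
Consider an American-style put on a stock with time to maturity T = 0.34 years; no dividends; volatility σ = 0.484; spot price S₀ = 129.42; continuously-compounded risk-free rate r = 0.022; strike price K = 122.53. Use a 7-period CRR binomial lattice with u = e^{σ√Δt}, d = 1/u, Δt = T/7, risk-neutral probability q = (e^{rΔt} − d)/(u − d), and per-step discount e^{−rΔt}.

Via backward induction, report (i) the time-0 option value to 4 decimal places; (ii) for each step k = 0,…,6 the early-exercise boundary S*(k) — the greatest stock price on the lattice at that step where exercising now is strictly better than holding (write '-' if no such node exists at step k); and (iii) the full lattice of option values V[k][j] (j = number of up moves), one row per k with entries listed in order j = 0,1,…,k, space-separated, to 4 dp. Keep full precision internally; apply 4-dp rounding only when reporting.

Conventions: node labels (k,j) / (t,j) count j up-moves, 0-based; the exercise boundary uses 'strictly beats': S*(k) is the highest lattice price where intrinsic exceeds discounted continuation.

price = 10.8538
boundary = - - - - 84.4694 93.9777 104.5563
tree:
10.8538
15.6183 5.6824
21.8221 8.8881 2.1995
29.4335 13.5708 3.8015 0.4574
38.0606 20.0917 6.4903 0.8778 0.0000
46.6069 28.5523 10.9106 1.6846 0.0000 0.0000
54.2885 38.0606 17.9737 3.2329 0.0000 0.0000 0.0000
61.1929 46.6069 28.5523 6.2042 0.0000 0.0000 0.0000 0.0000

Δt=0.04857, u=1.11257, d=0.89882, q=0.47836, disc=e^(-rΔt)=0.99893
k=7 terminal: V=max(K-S,0) → 61.1929 46.6069 28.5523 6.2042 0.0000 0.0000 0.0000 0.0000
k=6: j=0 S=68.2415 intr=54.2885 cont=54.1577 V=54.2885[EX]; j=1 S=84.4694 intr=38.0606 cont=37.9297 V=38.0606[EX]; j=2 S=104.5563 intr=17.9737 cont=17.8428 V=17.9737[EX]; j=3 S=129.4200 intr=0.0000 cont=3.2329 V=3.2329[hold]; j=4 S=160.1963 intr=0.0000 cont=0.0000 V=0.0000[hold]; j=5 S=198.2912 intr=0.0000 cont=0.0000 V=0.0000[hold]; j=6 S=245.4451 intr=0.0000 cont=0.0000 V=0.0000[hold]  S*(6)=104.5563
k=5: j=0 S=75.9231 intr=46.6069 cont=46.4760 V=46.6069[EX]; j=1 S=93.9777 intr=28.5523 cont=28.4214 V=28.5523[EX]; j=2 S=116.3258 intr=6.2042 cont=10.9106 V=10.9106[hold]; j=3 S=143.9882 intr=0.0000 cont=1.6846 V=1.6846[hold]; j=4 S=178.2288 intr=0.0000 cont=0.0000 V=0.0000[hold]; j=5 S=220.6119 intr=0.0000 cont=0.0000 V=0.0000[hold]  S*(5)=93.9777
k=4: j=0 S=84.4694 intr=38.0606 cont=37.9297 V=38.0606[EX]; j=1 S=104.5563 intr=17.9737 cont=20.0917 V=20.0917[hold]; j=2 S=129.4200 intr=0.0000 cont=6.4903 V=6.4903[hold]; j=3 S=160.1963 intr=0.0000 cont=0.8778 V=0.8778[hold]; j=4 S=198.2912 intr=0.0000 cont=0.0000 V=0.0000[hold]  S*(4)=84.4694
k=3: j=0 S=93.9777 intr=28.5523 cont=29.4335 V=29.4335[hold]; j=1 S=116.3258 intr=6.2042 cont=13.5708 V=13.5708[hold]; j=2 S=143.9882 intr=0.0000 cont=3.8015 V=3.8015[hold]; j=3 S=178.2288 intr=0.0000 cont=0.4574 V=0.4574[hold]  S*(3)=-
k=2: j=0 S=104.5563 intr=17.9737 cont=21.8221 V=21.8221[hold]; j=1 S=129.4200 intr=0.0000 cont=8.8881 V=8.8881[hold]; j=2 S=160.1963 intr=0.0000 cont=2.1995 V=2.1995[hold]  S*(2)=-
k=1: j=0 S=116.3258 intr=6.2042 cont=15.6183 V=15.6183[hold]; j=1 S=143.9882 intr=0.0000 cont=5.6824 V=5.6824[hold]  S*(1)=-
k=0: j=0 S=129.4200 intr=0.0000 cont=10.8538 V=10.8538[hold]  S*(0)=-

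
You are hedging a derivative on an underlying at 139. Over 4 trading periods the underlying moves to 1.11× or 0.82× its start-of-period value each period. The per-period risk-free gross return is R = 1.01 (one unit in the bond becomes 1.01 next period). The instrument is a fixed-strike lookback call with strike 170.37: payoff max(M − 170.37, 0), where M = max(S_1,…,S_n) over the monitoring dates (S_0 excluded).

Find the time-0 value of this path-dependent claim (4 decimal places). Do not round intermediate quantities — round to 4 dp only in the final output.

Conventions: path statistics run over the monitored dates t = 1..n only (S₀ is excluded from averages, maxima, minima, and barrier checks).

Set p* = 0.6552 (from d < R < u); the path-dependent value is the discounted p*-expectation over all price paths.
Enumerate all 2^4 = 16 price paths (U = up ×1.11, D = down ×0.82); each path with k up-moves has probability p*^k·(1−p*)^(4−k).
DDDD: M=113.9800, payoff=0.0000, prob=0.014139
UDDD: M=154.2900, payoff=0.0000, prob=0.026863
DUDD: M=126.5178, payoff=0.0000, prob=0.026863
UUDD: M=171.2619, payoff=0.8919, prob=0.051041
DDUD: M=113.9800, payoff=0.0000, prob=0.026863
UDUD: M=154.2900, payoff=0.0000, prob=0.051041
DUUD: M=140.4348, payoff=0.0000, prob=0.051041
UUUD: M=190.1007, payoff=19.7307, prob=0.096977
DDDU: M=113.9800, payoff=0.0000, prob=0.026863
UDDU: M=154.2900, payoff=0.0000, prob=0.051041
DUDU: M=126.5178, payoff=0.0000, prob=0.051041
UUDU: M=171.2619, payoff=0.8919, prob=0.096977
DDUU: M=115.1565, payoff=0.0000, prob=0.051041
UDUU: M=155.8826, payoff=0.0000, prob=0.096977
DUUU: M=155.8826, payoff=0.0000, prob=0.096977
UUUU: M=211.0118, payoff=40.6418, prob=0.184256
Price = Σ prob·payoff / R^4 = 9.533949 / 1.040604 = 9.1619

price = 9.1619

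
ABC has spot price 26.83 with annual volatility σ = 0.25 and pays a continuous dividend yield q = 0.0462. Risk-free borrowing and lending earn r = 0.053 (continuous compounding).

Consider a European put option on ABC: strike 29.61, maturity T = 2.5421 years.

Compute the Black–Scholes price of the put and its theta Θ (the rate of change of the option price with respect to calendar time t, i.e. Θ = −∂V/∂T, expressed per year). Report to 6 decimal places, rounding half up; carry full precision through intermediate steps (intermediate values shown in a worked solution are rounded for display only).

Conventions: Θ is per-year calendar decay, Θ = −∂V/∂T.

σ√T = 0.25·√2.5421 = 0.398599
d₁ = (ln(S/K) + (r−q+σ²/2)T) / (σ√T) = (ln(26.83/29.61) + (0.053−0.0462+0.25²/2)·2.5421) / 0.398599 = (-0.098591 + 0.096727) / 0.398599 = -0.004678
d₂ = d₁ − σ√T = -0.004678 − 0.398599 = -0.403277
e^{−rT} = 0.873951
e^{−qT} = 0.889189
N(−d₁) = 0.501866,  N(−d₂) = 0.656628
Put price V = K·e^{−rT}·N(−d₂) − S·e^{−qT}·N(−d₁) = 16.992003 − 11.972997 = 5.019006
φ(d₁) = (1/√(2π))·e^{−d₁²/2} = 0.398938
Θ = −S·e^{−qT}·φ(d₁)·σ/(2√T) − q·S·e^{−qT}·N(−d₁) + r·K·e^{−rT}·N(−d₂) = −0.746163 − 0.553152 + 0.900576 = -0.398740

price = 5.019006
Θ = -0.398740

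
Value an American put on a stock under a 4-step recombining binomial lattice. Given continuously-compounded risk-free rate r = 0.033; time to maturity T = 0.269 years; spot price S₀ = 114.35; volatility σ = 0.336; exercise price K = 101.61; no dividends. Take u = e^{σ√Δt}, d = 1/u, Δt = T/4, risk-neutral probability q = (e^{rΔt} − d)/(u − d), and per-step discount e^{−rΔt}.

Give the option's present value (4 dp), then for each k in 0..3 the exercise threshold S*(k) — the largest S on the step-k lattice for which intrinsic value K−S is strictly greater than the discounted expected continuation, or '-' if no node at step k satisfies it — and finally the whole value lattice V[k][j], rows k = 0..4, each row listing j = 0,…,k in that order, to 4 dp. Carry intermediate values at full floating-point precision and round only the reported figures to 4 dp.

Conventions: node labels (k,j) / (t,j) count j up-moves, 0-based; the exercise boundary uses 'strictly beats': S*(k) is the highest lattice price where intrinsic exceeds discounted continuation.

price = 2.8454
boundary = - - - 88.0463
tree:
2.8454
4.9012 0.7269
8.2694 1.4311 0.0000
13.5637 2.8177 0.0000 0.0000
20.9107 5.5477 0.0000 0.0000 0.0000

Δt=0.06725, u=1.09104, d=0.91655, q=0.49096, disc=e^(-rΔt)=0.99778
k=4 terminal: V=max(K-S,0) → 20.9107 5.5477 0.0000 0.0000 0.0000
k=3: j=0 S=88.0463 intr=13.5637 cont=13.3384 V=13.5637[EX]; j=1 S=104.8080 intr=0.0000 cont=2.8177 V=2.8177[hold]; j=2 S=124.7607 intr=0.0000 cont=0.0000 V=0.0000[hold]; j=3 S=148.5118 intr=0.0000 cont=0.0000 V=0.0000[hold]  S*(3)=88.0463
k=2: j=0 S=96.0623 intr=5.5477 cont=8.2694 V=8.2694[hold]; j=1 S=114.3500 intr=0.0000 cont=1.4311 V=1.4311[hold]; j=2 S=136.1192 intr=0.0000 cont=0.0000 V=0.0000[hold]  S*(2)=-
k=1: j=0 S=104.8080 intr=0.0000 cont=4.9012 V=4.9012[hold]; j=1 S=124.7607 intr=0.0000 cont=0.7269 V=0.7269[hold]  S*(1)=-
k=0: j=0 S=114.3500 intr=0.0000 cont=2.8454 V=2.8454[hold]  S*(0)=-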